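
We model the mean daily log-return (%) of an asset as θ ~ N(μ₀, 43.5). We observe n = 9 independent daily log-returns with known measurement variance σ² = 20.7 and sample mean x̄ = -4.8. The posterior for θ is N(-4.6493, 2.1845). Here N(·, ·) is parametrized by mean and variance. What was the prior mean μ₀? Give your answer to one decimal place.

With known observation variance, the Normal–Normal posterior has precision τ_n = τ₀ + n/σ² and mean μ_n = (τ₀μ₀ + (n/σ²)x̄)/τ_n.
Here τ₀ = 1/43.5 = 0.022989 and τ_data = 9/20.7 = 0.434783, so τ_n = 0.457772.
Rearranging for μ₀: μ₀ = (μ_n·τ_n − τ_data·x̄)/τ₀ = (-4.6493·0.457772 − 0.434783·-4.8) / 0.022989 = -0.041361/0.022989 ≈ -1.8.

μ₀ = -1.8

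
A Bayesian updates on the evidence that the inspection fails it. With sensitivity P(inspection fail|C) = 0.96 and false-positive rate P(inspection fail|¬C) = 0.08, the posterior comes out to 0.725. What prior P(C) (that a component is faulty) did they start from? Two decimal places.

P(C) = 0.18

In odds form, posterior odds = prior odds × likelihood ratio, so prior odds = posterior odds ÷ LR.
Posterior odds = 0.725/(1−0.725) = 2.6364. LR = 0.96/0.08 = 12.0000.
Prior odds = 2.6364/12.0000 = 0.2197, so P(C) = 0.2197/(1+0.2197) ≈ 0.18.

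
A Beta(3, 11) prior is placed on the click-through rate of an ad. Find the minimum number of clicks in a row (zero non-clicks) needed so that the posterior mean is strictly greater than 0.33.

k = 3

After k clicks and 0 non-clicks the posterior is Beta(3+k, 11), with mean (3+k)/(3+11+k).
Set (3+k)/(14+k) > 0.33 and solve: k > (0.33·14 − 3)/(1 − 0.33) = 2.418.
The smallest integer exceeding 2.418 is 3, and checking k=3: (6)/(17) = 0.3529 > 0.33.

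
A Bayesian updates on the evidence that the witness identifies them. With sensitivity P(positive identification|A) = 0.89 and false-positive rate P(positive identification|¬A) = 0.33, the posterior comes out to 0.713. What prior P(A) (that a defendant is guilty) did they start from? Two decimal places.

P(A) = 0.48

In odds form, posterior odds = prior odds × likelihood ratio, so prior odds = posterior odds ÷ LR.
Posterior odds = 0.713/(1−0.713) = 2.4843. LR = 0.89/0.33 = 2.6970.
Prior odds = 2.4843/2.6970 = 0.9211, so P(A) = 0.9211/(1+0.9211) ≈ 0.48.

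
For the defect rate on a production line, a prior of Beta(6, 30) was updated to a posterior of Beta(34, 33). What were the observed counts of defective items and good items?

28 defective items and 3 good items

A Beta(α, β) prior with s successes and f failures in binomial data gives a Beta(α+s, β+f) posterior.
So s = 34 − 6 = 28 and f = 33 − 30 = 3.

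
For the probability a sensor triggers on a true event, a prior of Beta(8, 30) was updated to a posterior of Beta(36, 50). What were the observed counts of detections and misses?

28 detections and 20 misses

A Beta(α, β) prior with s successes and f failures in binomial data gives a Beta(α+s, β+f) posterior.
Match parameters: s=36−8=28, f=50−30=20.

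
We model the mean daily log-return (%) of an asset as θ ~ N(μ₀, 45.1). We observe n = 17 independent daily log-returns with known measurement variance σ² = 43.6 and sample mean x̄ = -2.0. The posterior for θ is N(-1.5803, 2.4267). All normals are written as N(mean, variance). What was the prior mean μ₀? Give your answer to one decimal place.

μ₀ = 5.8

The posterior mean is a precision-weighted average: μ_n = (τ₀μ₀ + τ_data·x̄)/(τ₀+τ_data), with τ₀=1/σ₀² and τ_data=n/σ².
Here τ₀ = 1/45.1 = 0.022173 and τ_data = 17/43.6 = 0.389908, so τ_n = 0.412081.
Rearranging for μ₀: μ₀ = (μ_n·τ_n − τ_data·x̄)/τ₀ = (-1.5803·0.412081 − 0.389908·-2.0) / 0.022173 = 0.128604/0.022173 ≈ 5.8.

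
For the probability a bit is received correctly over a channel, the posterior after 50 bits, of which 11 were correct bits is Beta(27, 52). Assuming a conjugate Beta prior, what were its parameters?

Beta(16, 13)

Under Beta–binomial conjugacy the posterior parameters are (a+s, b+f).
So a = 27 − 11 = 16 and b = 52 − 39 = 13.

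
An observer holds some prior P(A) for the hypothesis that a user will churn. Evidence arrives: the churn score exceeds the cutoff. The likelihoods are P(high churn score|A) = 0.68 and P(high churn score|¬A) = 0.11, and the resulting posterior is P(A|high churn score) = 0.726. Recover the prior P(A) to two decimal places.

Bayes' rule in odds form gives O(A|E) = O(A)·[P(E|A)/P(E|¬A)], hence O(A) = O(A|E)/LR.
Posterior odds = 0.726/(1−0.726) = 2.6496. LR = 0.68/0.11 = 6.1818.
Prior odds = 2.6496/6.1818 = 0.4286, so P(A) = 0.4286/(1+0.4286) ≈ 0.30.

P(A) = 0.30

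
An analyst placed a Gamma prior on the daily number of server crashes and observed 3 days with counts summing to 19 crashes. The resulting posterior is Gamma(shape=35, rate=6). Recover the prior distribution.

Gamma(shape=16, rate=3)

Gamma–Poisson conjugacy: posterior shape = α + Σxᵢ, posterior rate = β + n.
So α = 35 − 19 = 16 and β = 6 − 3 = 3.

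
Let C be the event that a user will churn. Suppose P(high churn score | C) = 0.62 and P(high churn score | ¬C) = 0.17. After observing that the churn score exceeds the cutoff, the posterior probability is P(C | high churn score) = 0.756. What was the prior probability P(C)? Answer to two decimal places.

P(C) = 0.46

Bayes' rule in odds form gives O(C|E) = O(C)·[P(E|C)/P(E|¬C)], hence O(C) = O(C|E)/LR.
Posterior odds = 0.756/(1−0.756) = 3.0984. LR = 0.62/0.17 = 3.6471.
Prior odds = 3.0984/3.6471 = 0.8496, so P(C) = 0.8496/(1+0.8496) ≈ 0.46.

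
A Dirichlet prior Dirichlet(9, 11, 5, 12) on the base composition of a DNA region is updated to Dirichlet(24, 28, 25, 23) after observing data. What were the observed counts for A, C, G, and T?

For a Dirichlet(α) prior with multinomial counts c, the posterior is Dirichlet(α + c) componentwise.
Counts are posterior − prior componentwise: 24−9=15, 28−11=17, 25−5=20, 23−12=11.

counts (15, 17, 20, 11)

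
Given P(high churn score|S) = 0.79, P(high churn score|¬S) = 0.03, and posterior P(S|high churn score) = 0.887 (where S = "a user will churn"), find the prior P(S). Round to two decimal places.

P(S) = 0.23

Bayes' rule in odds form gives O(S|E) = O(S)·[P(E|S)/P(E|¬S)], hence O(S) = O(S|E)/LR.
Posterior odds = 0.887/(1−0.887) = 7.8496. LR = 0.79/0.03 = 26.3333.
Prior odds = 7.8496/26.3333 = 0.2981, so P(S) = 0.2981/(1+0.2981) ≈ 0.23.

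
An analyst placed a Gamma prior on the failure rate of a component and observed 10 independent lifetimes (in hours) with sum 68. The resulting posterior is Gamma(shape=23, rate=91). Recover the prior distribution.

For an exponential likelihood with a Gamma(α, β) prior on the rate, n observations with total T give posterior Gamma(α+n, β+T).
So α = 23 − 10 = 13 and β = 91 − 68 = 23.

Gamma(shape=13, rate=23)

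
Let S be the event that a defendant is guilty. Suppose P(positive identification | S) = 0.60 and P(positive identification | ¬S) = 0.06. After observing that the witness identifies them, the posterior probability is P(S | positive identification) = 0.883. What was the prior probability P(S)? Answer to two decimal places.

In odds form, posterior odds = prior odds × likelihood ratio, so prior odds = posterior odds ÷ LR.
Posterior odds = 0.883/(1−0.883) = 7.5470. LR = 0.60/0.06 = 10.0000.
Prior odds = 7.5470/10.0000 = 0.7547, so P(S) = 0.7547/(1+0.7547) ≈ 0.43.

P(S) = 0.43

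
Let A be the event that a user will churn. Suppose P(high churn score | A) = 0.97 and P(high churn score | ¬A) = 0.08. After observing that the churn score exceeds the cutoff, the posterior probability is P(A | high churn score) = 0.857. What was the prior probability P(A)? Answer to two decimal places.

In odds form, posterior odds = prior odds × likelihood ratio, so prior odds = posterior odds ÷ LR.
Posterior odds = 0.857/(1−0.857) = 5.9930. LR = 0.97/0.08 = 12.1250.
Prior odds = 5.9930/12.1250 = 0.4943, so P(A) = 0.4943/(1+0.4943) ≈ 0.33.

P(A) = 0.33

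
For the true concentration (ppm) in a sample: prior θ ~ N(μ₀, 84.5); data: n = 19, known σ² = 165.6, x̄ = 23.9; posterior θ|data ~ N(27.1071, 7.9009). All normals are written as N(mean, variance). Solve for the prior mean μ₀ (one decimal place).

μ₀ = 58.2

With known observation variance, the Normal–Normal posterior has precision τ_n = τ₀ + n/σ² and mean μ_n = (τ₀μ₀ + (n/σ²)x̄)/τ_n.
Here τ₀ = 1/84.5 = 0.011834 and τ_data = 19/165.6 = 0.114734, so τ_n = 0.126568.
Rearranging for μ₀: μ₀ = (μ_n·τ_n − τ_data·x̄)/τ₀ = (27.1071·0.126568 − 0.114734·23.9) / 0.011834 = 0.688749/0.011834 ≈ 58.2.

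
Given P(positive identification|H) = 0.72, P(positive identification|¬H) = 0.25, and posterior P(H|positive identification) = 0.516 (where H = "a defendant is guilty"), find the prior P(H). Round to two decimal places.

P(H) = 0.27

In odds form, posterior odds = prior odds × likelihood ratio, so prior odds = posterior odds ÷ LR.
Posterior odds = 0.516/(1−0.516) = 1.0661. LR = 0.72/0.25 = 2.8800.
Prior odds = 1.0661/2.8800 = 0.3702, so P(H) = 0.3702/(1+0.3702) ≈ 0.27.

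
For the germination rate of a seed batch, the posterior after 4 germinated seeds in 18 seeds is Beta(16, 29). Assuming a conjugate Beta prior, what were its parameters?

Beta is conjugate to the binomial likelihood: posterior = Beta(a+s, b+f).
So a = 16 − 4 = 12 and b = 29 − 14 = 15.

Beta(12, 15)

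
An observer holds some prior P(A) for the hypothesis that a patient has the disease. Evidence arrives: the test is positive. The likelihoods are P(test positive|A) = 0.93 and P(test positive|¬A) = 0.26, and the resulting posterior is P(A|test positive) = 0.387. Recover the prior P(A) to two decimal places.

Bayes' rule in odds form gives O(A|E) = O(A)·[P(E|A)/P(E|¬A)], hence O(A) = O(A|E)/LR.
Posterior odds = 0.387/(1−0.387) = 0.6313. LR = 0.93/0.26 = 3.5769.
Prior odds = 0.6313/3.5769 = 0.1765, so P(A) = 0.1765/(1+0.1765) ≈ 0.15.

P(A) = 0.15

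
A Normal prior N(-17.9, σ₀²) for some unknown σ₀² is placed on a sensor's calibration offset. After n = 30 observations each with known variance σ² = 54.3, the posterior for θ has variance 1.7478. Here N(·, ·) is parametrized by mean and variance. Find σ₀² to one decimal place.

σ₀² = 50.9

For the Normal–Normal model with known σ², precisions add: τ_n = τ₀ + n/σ².
So 1/σ₀² = 1/1.7478 − 30/54.3 = 0.572148 − 0.552486 = 0.019662.
Hence σ₀² = 1/0.019662 ≈ 50.9.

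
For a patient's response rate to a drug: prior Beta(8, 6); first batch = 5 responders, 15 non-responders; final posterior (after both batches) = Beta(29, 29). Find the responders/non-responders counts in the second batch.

16 responders and 8 non-responders

Because Beta–binomial updating is additive in the counts, the combined data contributed (α_post−α_prior, β_post−β_prior) successes and failures.
Total across both batches: 29−8=21 responders, 29−6=23 non-responders.
Subtract the first batch: 21−5=16 responders and 23−15=8 non-responders.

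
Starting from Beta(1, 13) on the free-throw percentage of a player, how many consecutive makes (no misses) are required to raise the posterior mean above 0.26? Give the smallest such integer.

k = 4

After k makes and 0 misses the posterior is Beta(1+k, 13), with mean (1+k)/(1+13+k).
Set (1+k)/(14+k) > 0.26 and solve: k > (0.26·14 − 1)/(1 − 0.26) = 3.568.
The smallest integer exceeding 3.568 is 4.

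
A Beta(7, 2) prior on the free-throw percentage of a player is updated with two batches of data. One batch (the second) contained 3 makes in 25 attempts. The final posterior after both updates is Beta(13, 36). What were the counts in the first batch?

3 makes and 12 misses

Because Beta–binomial updating is additive in the counts, the combined data contributed (α_post−α_prior, β_post−β_prior) successes and failures.
Total across both batches: 13−7=6 makes, 36−2=34 misses.
Subtract the second batch: 6−3=3 makes and 34−22=12 misses.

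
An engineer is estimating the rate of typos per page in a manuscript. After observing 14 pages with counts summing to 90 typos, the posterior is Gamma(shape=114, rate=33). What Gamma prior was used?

Gamma(shape=24, rate=19)

Gamma–Poisson conjugacy: posterior shape = α + Σxᵢ, posterior rate = β + n.
So α = 114 − 90 = 24 and β = 33 − 14 = 19.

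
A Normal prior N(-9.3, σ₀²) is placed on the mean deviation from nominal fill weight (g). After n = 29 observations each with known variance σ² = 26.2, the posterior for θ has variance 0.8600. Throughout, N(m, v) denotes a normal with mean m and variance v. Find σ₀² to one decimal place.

For the Normal–Normal model with known σ², precisions add: τ_n = τ₀ + n/σ².
So 1/σ₀² = 1/0.8600 − 29/26.2 = 1.162791 − 1.106870 = 0.055921.
Hence σ₀² = 1/0.055921 ≈ 17.9.

σ₀² = 17.9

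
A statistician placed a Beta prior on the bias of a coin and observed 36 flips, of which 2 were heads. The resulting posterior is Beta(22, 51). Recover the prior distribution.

Beta(20, 17)

Under Beta–binomial conjugacy the posterior parameters are (α+s, β+f).
Subtract the data counts: 22−2=20, 51−34=17.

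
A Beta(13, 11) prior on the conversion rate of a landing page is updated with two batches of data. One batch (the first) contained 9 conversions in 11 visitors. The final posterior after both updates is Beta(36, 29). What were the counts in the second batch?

14 conversions and 16 bounces

Because Beta–binomial updating is additive in the counts, the combined data contributed (α_post−α_prior, β_post−β_prior) successes and failures.
Total across both batches: 36−13=23 conversions, 29−11=18 bounces.
Subtract the first batch: 23−9=14 conversions and 18−2=16 bounces.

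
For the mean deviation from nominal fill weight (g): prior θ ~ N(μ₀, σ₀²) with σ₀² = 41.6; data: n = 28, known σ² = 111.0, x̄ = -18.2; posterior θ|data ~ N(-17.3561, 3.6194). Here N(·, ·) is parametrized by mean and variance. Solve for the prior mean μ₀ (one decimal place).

With known observation variance, the Normal–Normal posterior has precision τ_n = τ₀ + n/σ² and mean μ_n = (τ₀μ₀ + (n/σ²)x̄)/τ_n.
Here τ₀ = 1/41.6 = 0.024038 and τ_data = 28/111.0 = 0.252252, so τ_n = 0.276290.
Rearranging for μ₀: μ₀ = (μ_n·τ_n − τ_data·x̄)/τ₀ = (-17.3561·0.276290 − 0.252252·-18.2) / 0.024038 = -0.204330/0.024038 ≈ -8.5.

μ₀ = -8.5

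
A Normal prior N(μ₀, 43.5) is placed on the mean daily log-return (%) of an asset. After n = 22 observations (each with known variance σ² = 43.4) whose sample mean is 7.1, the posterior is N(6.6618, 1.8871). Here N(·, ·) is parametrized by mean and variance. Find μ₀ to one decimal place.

μ₀ = -3.0

The posterior mean is a precision-weighted average: μ_n = (τ₀μ₀ + τ_data·x̄)/(τ₀+τ_data), with τ₀=1/σ₀² and τ_data=n/σ².
Here τ₀ = 1/43.5 = 0.022989 and τ_data = 22/43.4 = 0.506912, so τ_n = 0.529901.
Rearranging for μ₀: μ₀ = (μ_n·τ_n − τ_data·x̄)/τ₀ = (6.6618·0.529901 − 0.506912·7.1) / 0.022989 = -0.068981/0.022989 ≈ -3.0.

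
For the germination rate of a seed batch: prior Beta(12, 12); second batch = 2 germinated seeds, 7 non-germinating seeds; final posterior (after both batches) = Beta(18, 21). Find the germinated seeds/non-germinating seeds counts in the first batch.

Because Beta–binomial updating is additive in the counts, the combined data contributed (α_post−α_prior, β_post−β_prior) successes and failures.
Total across both batches: 18−12=6 germinated seeds, 21−12=9 non-germinating seeds.
Subtract the second batch: 6−2=4 germinated seeds and 9−7=2 non-germinating seeds.

4 germinated seeds and 2 non-germinating seeds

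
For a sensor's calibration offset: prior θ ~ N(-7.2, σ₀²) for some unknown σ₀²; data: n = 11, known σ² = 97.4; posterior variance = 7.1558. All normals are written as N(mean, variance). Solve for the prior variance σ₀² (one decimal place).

σ₀² = 37.3

For the Normal–Normal model with known σ², precisions add: τ_n = τ₀ + n/σ².
So 1/σ₀² = 1/7.1558 − 11/97.4 = 0.139747 − 0.112936 = 0.026811.
Hence σ₀² = 1/0.026811 ≈ 37.3.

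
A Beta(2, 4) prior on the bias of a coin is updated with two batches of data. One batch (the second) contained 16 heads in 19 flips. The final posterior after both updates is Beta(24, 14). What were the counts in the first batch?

6 heads and 7 tails

Sequential conjugate updates are equivalent to a single update on the pooled data, so total successes = posterior α − prior α and total failures = posterior β − prior β.
Total across both batches: 24−2=22 heads, 14−4=10 tails.
Subtract the second batch: 22−16=6 heads and 10−3=7 tails.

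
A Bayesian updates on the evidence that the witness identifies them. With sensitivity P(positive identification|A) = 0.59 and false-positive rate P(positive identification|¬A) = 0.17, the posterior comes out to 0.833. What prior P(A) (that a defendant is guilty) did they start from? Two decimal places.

P(A) = 0.59

Bayes' rule in odds form gives O(A|E) = O(A)·[P(E|A)/P(E|¬A)], hence O(A) = O(A|E)/LR.
Posterior odds = 0.833/(1−0.833) = 4.9880. LR = 0.59/0.17 = 3.4706.
Prior odds = 4.9880/3.4706 = 1.4372, so P(A) = 1.4372/(1+1.4372) ≈ 0.59.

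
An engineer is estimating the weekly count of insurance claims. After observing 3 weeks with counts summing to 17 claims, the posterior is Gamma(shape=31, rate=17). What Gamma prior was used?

Gamma(shape=14, rate=14)

Gamma–Poisson conjugacy: posterior shape = α + Σxᵢ, posterior rate = β + n.
So α = 31 − 17 = 14 and β = 17 − 3 = 14.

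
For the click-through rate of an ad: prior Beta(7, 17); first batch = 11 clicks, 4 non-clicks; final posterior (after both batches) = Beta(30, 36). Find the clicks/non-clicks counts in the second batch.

Sequential conjugate updates are equivalent to a single update on the pooled data, so total successes = posterior α − prior α and total failures = posterior β − prior β.
Total across both batches: 30−7=23 clicks, 36−17=19 non-clicks.
Subtract the first batch: 23−11=12 clicks and 19−4=15 non-clicks.

12 clicks and 15 non-clicks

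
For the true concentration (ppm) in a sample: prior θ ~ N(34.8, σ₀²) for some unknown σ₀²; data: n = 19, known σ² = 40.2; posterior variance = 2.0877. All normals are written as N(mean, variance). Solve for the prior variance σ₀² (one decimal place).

For the Normal–Normal model with known σ², precisions add: τ_n = τ₀ + n/σ².
So 1/σ₀² = 1/2.0877 − 19/40.2 = 0.478996 − 0.472637 = 0.006359.
Hence σ₀² = 1/0.006359 ≈ 157.3.

σ₀² = 157.3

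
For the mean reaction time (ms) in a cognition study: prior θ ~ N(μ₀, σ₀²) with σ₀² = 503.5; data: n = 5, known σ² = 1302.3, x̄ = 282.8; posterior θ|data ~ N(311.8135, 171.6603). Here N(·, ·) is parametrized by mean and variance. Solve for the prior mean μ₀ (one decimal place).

μ₀ = 367.9

The posterior mean is a precision-weighted average: μ_n = (τ₀μ₀ + τ_data·x̄)/(τ₀+τ_data), with τ₀=1/σ₀² and τ_data=n/σ².
Here τ₀ = 1/503.5 = 0.001986 and τ_data = 5/1302.3 = 0.003839, so τ_n = 0.005825.
Rearranging for μ₀: μ₀ = (μ_n·τ_n − τ_data·x̄)/τ₀ = (311.8135·0.005825 − 0.003839·282.8) / 0.001986 = 0.730644/0.001986 ≈ 367.9.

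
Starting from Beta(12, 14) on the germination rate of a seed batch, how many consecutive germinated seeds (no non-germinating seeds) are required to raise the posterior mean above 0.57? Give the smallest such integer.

k = 7

After k germinated seeds and 0 non-germinating seeds the posterior is Beta(12+k, 14), with mean (12+k)/(12+14+k).
Set (12+k)/(26+k) > 0.57 and solve: k > (0.57·26 − 12)/(1 − 0.57) = 6.558.
The smallest integer exceeding 6.558 is 7.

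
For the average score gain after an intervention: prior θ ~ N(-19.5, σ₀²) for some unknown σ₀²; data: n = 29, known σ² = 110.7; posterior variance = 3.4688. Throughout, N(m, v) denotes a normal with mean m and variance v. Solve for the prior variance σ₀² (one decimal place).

Posterior precision equals prior precision plus data precision: 1/σ_n² = 1/σ₀² + n/σ².
So 1/σ₀² = 1/3.4688 − 29/110.7 = 0.288284 − 0.261969 = 0.026315.
Hence σ₀² = 1/0.026315 ≈ 38.0.

σ₀² = 38.0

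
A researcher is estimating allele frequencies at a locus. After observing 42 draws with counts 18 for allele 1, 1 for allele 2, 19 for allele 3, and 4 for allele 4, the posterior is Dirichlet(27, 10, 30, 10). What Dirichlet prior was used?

Dirichlet(9, 9, 11, 6)

For a Dirichlet(α) prior with multinomial counts c, the posterior is Dirichlet(α + c) componentwise.
Subtract each count from the matching posterior parameter: 27−18=9, 10−1=9, 30−19=11, 10−4=6.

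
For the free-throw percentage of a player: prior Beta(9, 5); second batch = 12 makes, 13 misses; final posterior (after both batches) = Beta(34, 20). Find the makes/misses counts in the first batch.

13 makes and 2 misses

Sequential conjugate updates are equivalent to a single update on the pooled data, so total successes = posterior α − prior α and total failures = posterior β − prior β.
Total across both batches: 34−9=25 makes, 20−5=15 misses.
Subtract the second batch: 25−12=13 makes and 15−13=2 misses.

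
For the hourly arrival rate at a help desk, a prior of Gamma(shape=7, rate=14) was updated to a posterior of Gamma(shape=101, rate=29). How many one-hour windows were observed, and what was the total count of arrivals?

n = 15 one-hour windows with total 94 arrivals

A Gamma(α, β) prior (rate parametrization) on a Poisson rate with n observations summing to S gives posterior Gamma(α+S, β+n).
Matching: Σxᵢ = 101 − 7 = 94 and n = 29 − 14 = 15.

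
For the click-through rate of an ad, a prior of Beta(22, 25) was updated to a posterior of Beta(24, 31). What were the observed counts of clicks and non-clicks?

2 clicks and 6 non-clicks

Under Beta–binomial conjugacy the posterior parameters are (a+s, b+f).
So s = 24 − 22 = 2 and f = 31 − 25 = 6.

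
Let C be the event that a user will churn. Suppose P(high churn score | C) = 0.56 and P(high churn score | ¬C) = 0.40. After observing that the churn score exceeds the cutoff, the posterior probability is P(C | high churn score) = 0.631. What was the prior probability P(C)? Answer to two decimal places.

P(C) = 0.55

Bayes' rule in odds form gives O(C|E) = O(C)·[P(E|C)/P(E|¬C)], hence O(C) = O(C|E)/LR.
Posterior odds = 0.631/(1−0.631) = 1.7100. LR = 0.56/0.40 = 1.4000.
Prior odds = 1.7100/1.4000 = 1.2214, so P(C) = 1.2214/(1+1.2214) ≈ 0.55.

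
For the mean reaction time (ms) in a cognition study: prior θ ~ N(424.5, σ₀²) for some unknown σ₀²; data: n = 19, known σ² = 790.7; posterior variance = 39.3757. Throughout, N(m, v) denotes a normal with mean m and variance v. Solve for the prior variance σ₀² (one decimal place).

For the Normal–Normal model with known σ², precisions add: τ_n = τ₀ + n/σ².
So 1/σ₀² = 1/39.3757 − 19/790.7 = 0.025396 − 0.024029 = 0.001367.
Hence σ₀² = 1/0.001367 ≈ 731.5.

σ₀² = 731.5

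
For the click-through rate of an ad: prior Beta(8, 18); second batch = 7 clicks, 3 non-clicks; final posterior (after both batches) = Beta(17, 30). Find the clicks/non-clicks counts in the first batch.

2 clicks and 9 non-clicks

Because Beta–binomial updating is additive in the counts, the combined data contributed (α_post−α_prior, β_post−β_prior) successes and failures.
Total across both batches: 17−8=9 clicks, 30−18=12 non-clicks.
Subtract the second batch: 9−7=2 clicks and 12−3=9 non-clicks.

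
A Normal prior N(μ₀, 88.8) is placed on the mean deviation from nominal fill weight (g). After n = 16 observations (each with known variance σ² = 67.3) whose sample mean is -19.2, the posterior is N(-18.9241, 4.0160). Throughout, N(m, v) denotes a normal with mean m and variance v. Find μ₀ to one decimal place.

The posterior mean is a precision-weighted average: μ_n = (τ₀μ₀ + τ_data·x̄)/(τ₀+τ_data), with τ₀=1/σ₀² and τ_data=n/σ².
Here τ₀ = 1/88.8 = 0.011261 and τ_data = 16/67.3 = 0.237741, so τ_n = 0.249002.
Rearranging for μ₀: μ₀ = (μ_n·τ_n − τ_data·x̄)/τ₀ = (-18.9241·0.249002 − 0.237741·-19.2) / 0.011261 = -0.147512/0.011261 ≈ -13.1.

μ₀ = -13.1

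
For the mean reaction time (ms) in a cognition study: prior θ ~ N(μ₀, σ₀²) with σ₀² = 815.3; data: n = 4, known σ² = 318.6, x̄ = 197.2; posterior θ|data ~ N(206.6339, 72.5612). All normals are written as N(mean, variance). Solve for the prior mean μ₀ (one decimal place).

μ₀ = 303.2

The posterior mean is a precision-weighted average: μ_n = (τ₀μ₀ + τ_data·x̄)/(τ₀+τ_data), with τ₀=1/σ₀² and τ_data=n/σ².
Here τ₀ = 1/815.3 = 0.001227 and τ_data = 4/318.6 = 0.012555, so τ_n = 0.013782.
Rearranging for μ₀: μ₀ = (μ_n·τ_n − τ_data·x̄)/τ₀ = (206.6339·0.013782 − 0.012555·197.2) / 0.001227 = 0.371982/0.001227 ≈ 303.2.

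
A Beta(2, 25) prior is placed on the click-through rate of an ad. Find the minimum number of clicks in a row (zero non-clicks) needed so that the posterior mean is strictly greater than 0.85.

After k clicks and 0 non-clicks the posterior is Beta(2+k, 25), with mean (2+k)/(2+25+k).
Set (2+k)/(27+k) > 0.85 and solve: k > (0.85·27 − 2)/(1 − 0.85) = 139.667.
The smallest integer exceeding 139.667 is 140.

k = 140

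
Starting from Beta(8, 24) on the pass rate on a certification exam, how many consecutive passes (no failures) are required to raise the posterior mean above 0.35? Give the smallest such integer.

After k passes and 0 failures the posterior is Beta(8+k, 24), with mean (8+k)/(8+24+k).
Set (8+k)/(32+k) > 0.35 and solve: k > (0.35·32 − 8)/(1 − 0.35) = 4.923.
The smallest integer exceeding 4.923 is 5.

k = 5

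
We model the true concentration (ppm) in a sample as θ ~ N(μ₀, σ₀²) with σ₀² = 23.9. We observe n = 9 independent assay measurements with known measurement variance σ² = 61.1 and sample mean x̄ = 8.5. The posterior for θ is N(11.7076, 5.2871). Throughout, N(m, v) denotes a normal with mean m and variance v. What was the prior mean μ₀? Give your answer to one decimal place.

The posterior mean is a precision-weighted average: μ_n = (τ₀μ₀ + τ_data·x̄)/(τ₀+τ_data), with τ₀=1/σ₀² and τ_data=n/σ².
Here τ₀ = 1/23.9 = 0.041841 and τ_data = 9/61.1 = 0.147300, so τ_n = 0.189141.
Rearranging for μ₀: μ₀ = (μ_n·τ_n − τ_data·x̄)/τ₀ = (11.7076·0.189141 − 0.147300·8.5) / 0.041841 = 0.962337/0.041841 ≈ 23.0.

μ₀ = 23.0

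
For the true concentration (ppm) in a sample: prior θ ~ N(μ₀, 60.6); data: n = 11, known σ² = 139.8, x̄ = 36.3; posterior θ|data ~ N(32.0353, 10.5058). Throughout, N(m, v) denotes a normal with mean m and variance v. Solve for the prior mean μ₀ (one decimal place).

μ₀ = 11.7

With known observation variance, the Normal–Normal posterior has precision τ_n = τ₀ + n/σ² and mean μ_n = (τ₀μ₀ + (n/σ²)x̄)/τ_n.
Here τ₀ = 1/60.6 = 0.016502 and τ_data = 11/139.8 = 0.078684, so τ_n = 0.095186.
Rearranging for μ₀: μ₀ = (μ_n·τ_n − τ_data·x̄)/τ₀ = (32.0353·0.095186 − 0.078684·36.3) / 0.016502 = 0.193083/0.016502 ≈ 11.7.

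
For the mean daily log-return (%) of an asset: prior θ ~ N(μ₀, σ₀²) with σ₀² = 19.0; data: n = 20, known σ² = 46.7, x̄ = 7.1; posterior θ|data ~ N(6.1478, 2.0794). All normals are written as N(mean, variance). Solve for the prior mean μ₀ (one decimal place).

With known observation variance, the Normal–Normal posterior has precision τ_n = τ₀ + n/σ² and mean μ_n = (τ₀μ₀ + (n/σ²)x̄)/τ_n.
Here τ₀ = 1/19.0 = 0.052632 and τ_data = 20/46.7 = 0.428266, so τ_n = 0.480898.
Rearranging for μ₀: μ₀ = (μ_n·τ_n − τ_data·x̄)/τ₀ = (6.1478·0.480898 − 0.428266·7.1) / 0.052632 = -0.084224/0.052632 ≈ -1.6.

μ₀ = -1.6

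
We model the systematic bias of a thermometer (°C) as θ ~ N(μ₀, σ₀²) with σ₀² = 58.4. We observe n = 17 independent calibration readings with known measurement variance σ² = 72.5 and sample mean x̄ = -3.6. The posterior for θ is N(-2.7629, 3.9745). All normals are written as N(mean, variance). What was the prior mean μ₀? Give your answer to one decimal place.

μ₀ = 8.7

With known observation variance, the Normal–Normal posterior has precision τ_n = τ₀ + n/σ² and mean μ_n = (τ₀μ₀ + (n/σ²)x̄)/τ_n.
Here τ₀ = 1/58.4 = 0.017123 and τ_data = 17/72.5 = 0.234483, so τ_n = 0.251606.
Rearranging for μ₀: μ₀ = (μ_n·τ_n − τ_data·x̄)/τ₀ = (-2.7629·0.251606 − 0.234483·-3.6) / 0.017123 = 0.148977/0.017123 ≈ 8.7.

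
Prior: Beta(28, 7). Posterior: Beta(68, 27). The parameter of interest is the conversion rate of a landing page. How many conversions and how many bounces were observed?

40 conversions and 20 bounces

Under Beta–binomial conjugacy the posterior parameters are (a+s, b+f).
So s = 68 − 28 = 40 and f = 27 − 7 = 20.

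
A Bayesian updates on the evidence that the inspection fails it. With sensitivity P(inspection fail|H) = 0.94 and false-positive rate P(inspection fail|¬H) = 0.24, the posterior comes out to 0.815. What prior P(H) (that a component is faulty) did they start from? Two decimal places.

In odds form, posterior odds = prior odds × likelihood ratio, so prior odds = posterior odds ÷ LR.
Posterior odds = 0.815/(1−0.815) = 4.4054. LR = 0.94/0.24 = 3.9167.
Prior odds = 4.4054/3.9167 = 1.1248, so P(H) = 1.1248/(1+1.1248) ≈ 0.53.

P(H) = 0.53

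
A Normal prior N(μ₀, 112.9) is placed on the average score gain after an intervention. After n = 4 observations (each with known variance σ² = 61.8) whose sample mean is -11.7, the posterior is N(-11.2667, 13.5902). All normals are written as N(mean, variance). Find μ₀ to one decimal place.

With known observation variance, the Normal–Normal posterior has precision τ_n = τ₀ + n/σ² and mean μ_n = (τ₀μ₀ + (n/σ²)x̄)/τ_n.
Here τ₀ = 1/112.9 = 0.008857 and τ_data = 4/61.8 = 0.064725, so τ_n = 0.073582.
Rearranging for μ₀: μ₀ = (μ_n·τ_n − τ_data·x̄)/τ₀ = (-11.2667·0.073582 − 0.064725·-11.7) / 0.008857 = -0.071744/0.008857 ≈ -8.1.

μ₀ = -8.1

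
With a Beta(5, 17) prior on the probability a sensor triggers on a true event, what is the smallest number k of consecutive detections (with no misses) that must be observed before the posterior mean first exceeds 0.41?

After k detections and 0 misses the posterior is Beta(5+k, 17), with mean (5+k)/(5+17+k).
Set (5+k)/(22+k) > 0.41 and solve: k > (0.41·22 − 5)/(1 − 0.41) = 6.814.
The smallest integer exceeding 6.814 is 7.

k = 7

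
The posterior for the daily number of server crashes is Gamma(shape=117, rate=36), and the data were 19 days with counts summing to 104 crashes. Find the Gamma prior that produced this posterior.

A Gamma(α, β) prior (rate parametrization) on a Poisson rate with n observations summing to S gives posterior Gamma(α+S, β+n).
So α = 117 − 104 = 13 and β = 36 − 19 = 17.

Gamma(shape=13, rate=17)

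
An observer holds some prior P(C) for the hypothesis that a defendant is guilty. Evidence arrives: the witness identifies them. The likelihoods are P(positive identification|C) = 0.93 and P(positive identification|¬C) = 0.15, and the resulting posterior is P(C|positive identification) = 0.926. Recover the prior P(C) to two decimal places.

Bayes' rule in odds form gives O(C|E) = O(C)·[P(E|C)/P(E|¬C)], hence O(C) = O(C|E)/LR.
Posterior odds = 0.926/(1−0.926) = 12.5135. LR = 0.93/0.15 = 6.2000.
Prior odds = 12.5135/6.2000 = 2.0183, so P(C) = 2.0183/(1+2.0183) ≈ 0.67.

P(C) = 0.67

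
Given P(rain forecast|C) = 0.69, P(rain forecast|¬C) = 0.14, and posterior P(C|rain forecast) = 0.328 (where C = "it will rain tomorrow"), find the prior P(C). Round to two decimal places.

Bayes' rule in odds form gives O(C|E) = O(C)·[P(E|C)/P(E|¬C)], hence O(C) = O(C|E)/LR.
Posterior odds = 0.328/(1−0.328) = 0.4881. LR = 0.69/0.14 = 4.9286.
Prior odds = 0.4881/4.9286 = 0.0990, so P(C) = 0.0990/(1+0.0990) ≈ 0.09.

P(C) = 0.09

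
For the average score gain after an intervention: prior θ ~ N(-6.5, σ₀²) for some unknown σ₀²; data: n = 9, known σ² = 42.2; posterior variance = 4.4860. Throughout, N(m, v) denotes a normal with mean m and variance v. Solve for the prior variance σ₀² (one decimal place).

Posterior precision equals prior precision plus data precision: 1/σ_n² = 1/σ₀² + n/σ².
So 1/σ₀² = 1/4.4860 − 9/42.2 = 0.222916 − 0.213270 = 0.009646.
Hence σ₀² = 1/0.009646 ≈ 103.7.

σ₀² = 103.7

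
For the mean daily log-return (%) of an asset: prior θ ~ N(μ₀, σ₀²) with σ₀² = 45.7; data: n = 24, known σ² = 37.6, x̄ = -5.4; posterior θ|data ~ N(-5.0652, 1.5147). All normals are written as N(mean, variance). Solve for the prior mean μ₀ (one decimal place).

The posterior mean is a precision-weighted average: μ_n = (τ₀μ₀ + τ_data·x̄)/(τ₀+τ_data), with τ₀=1/σ₀² and τ_data=n/σ².
Here τ₀ = 1/45.7 = 0.021882 and τ_data = 24/37.6 = 0.638298, so τ_n = 0.660180.
Rearranging for μ₀: μ₀ = (μ_n·τ_n − τ_data·x̄)/τ₀ = (-5.0652·0.660180 − 0.638298·-5.4) / 0.021882 = 0.102865/0.021882 ≈ 4.7.

μ₀ = 4.7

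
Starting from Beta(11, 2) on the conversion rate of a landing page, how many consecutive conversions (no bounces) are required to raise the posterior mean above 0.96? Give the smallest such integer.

k = 38

After k conversions and 0 bounces the posterior is Beta(11+k, 2), with mean (11+k)/(11+2+k).
Set (11+k)/(13+k) > 0.96 and solve: k > (0.96·13 − 11)/(1 − 0.96) = 37.000.
The smallest integer exceeding 37.000 is 38.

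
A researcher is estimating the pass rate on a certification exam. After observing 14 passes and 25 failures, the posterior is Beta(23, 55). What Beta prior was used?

Beta(9, 30)

Under Beta–binomial conjugacy the posterior parameters are (α+s, β+f).
Subtract the data counts: 23−14=9, 55−25=30.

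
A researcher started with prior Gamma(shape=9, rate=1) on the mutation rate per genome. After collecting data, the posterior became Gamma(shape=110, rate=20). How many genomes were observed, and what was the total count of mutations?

A Gamma(α, β) prior (rate parametrization) on a Poisson rate with n observations summing to S gives posterior Gamma(α+S, β+n).
Matching: Σxᵢ = 110 − 9 = 101 and n = 20 − 1 = 19.

n = 19 genomes with total 101 mutations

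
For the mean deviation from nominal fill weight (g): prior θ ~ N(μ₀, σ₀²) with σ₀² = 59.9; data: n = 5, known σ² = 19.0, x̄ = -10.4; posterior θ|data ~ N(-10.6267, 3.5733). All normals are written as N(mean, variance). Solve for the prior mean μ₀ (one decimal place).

μ₀ = -14.2

With known observation variance, the Normal–Normal posterior has precision τ_n = τ₀ + n/σ² and mean μ_n = (τ₀μ₀ + (n/σ²)x̄)/τ_n.
Here τ₀ = 1/59.9 = 0.016694 and τ_data = 5/19.0 = 0.263158, so τ_n = 0.279852.
Rearranging for μ₀: μ₀ = (μ_n·τ_n − τ_data·x̄)/τ₀ = (-10.6267·0.279852 − 0.263158·-10.4) / 0.016694 = -0.237060/0.016694 ≈ -14.2.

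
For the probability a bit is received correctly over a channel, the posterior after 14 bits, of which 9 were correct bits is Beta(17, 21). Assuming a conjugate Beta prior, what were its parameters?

Beta(8, 16)

Beta is conjugate to the binomial likelihood: posterior = Beta(α+s, β+f).
Subtract the data counts: 17−9=8, 21−5=16.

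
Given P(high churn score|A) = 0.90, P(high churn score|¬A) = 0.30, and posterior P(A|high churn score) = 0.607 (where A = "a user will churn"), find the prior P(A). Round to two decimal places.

In odds form, posterior odds = prior odds × likelihood ratio, so prior odds = posterior odds ÷ LR.
Posterior odds = 0.607/(1−0.607) = 1.5445. LR = 0.90/0.30 = 3.0000.
Prior odds = 1.5445/3.0000 = 0.5148, so P(A) = 0.5148/(1+0.5148) ≈ 0.34.

P(A) = 0.34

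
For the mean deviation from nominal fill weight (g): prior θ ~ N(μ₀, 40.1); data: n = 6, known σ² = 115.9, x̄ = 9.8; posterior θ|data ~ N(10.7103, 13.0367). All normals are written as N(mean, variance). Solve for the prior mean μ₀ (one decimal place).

With known observation variance, the Normal–Normal posterior has precision τ_n = τ₀ + n/σ² and mean μ_n = (τ₀μ₀ + (n/σ²)x̄)/τ_n.
Here τ₀ = 1/40.1 = 0.024938 and τ_data = 6/115.9 = 0.051769, so τ_n = 0.076707.
Rearranging for μ₀: μ₀ = (μ_n·τ_n − τ_data·x̄)/τ₀ = (10.7103·0.076707 − 0.051769·9.8) / 0.024938 = 0.314219/0.024938 ≈ 12.6.

μ₀ = 12.6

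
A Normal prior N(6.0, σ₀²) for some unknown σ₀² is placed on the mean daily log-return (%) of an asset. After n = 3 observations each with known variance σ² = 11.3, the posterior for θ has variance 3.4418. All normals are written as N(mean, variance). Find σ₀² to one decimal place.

σ₀² = 39.9

Posterior precision equals prior precision plus data precision: 1/σ_n² = 1/σ₀² + n/σ².
So 1/σ₀² = 1/3.4418 − 3/11.3 = 0.290546 − 0.265487 = 0.025059.
Hence σ₀² = 1/0.025059 ≈ 39.9.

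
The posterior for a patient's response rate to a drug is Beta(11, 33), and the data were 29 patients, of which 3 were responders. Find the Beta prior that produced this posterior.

Beta(8, 7)

Beta is conjugate to the binomial likelihood: posterior = Beta(a+s, b+f).
So a = 11 − 3 = 8 and b = 33 − 26 = 7.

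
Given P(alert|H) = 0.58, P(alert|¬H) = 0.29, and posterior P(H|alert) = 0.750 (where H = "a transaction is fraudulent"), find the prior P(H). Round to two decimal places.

In odds form, posterior odds = prior odds × likelihood ratio, so prior odds = posterior odds ÷ LR.
Posterior odds = 0.750/(1−0.750) = 3.0000. LR = 0.58/0.29 = 2.0000.
Prior odds = 3.0000/2.0000 = 1.5000, so P(H) = 1.5000/(1+1.5000) ≈ 0.60.

P(H) = 0.60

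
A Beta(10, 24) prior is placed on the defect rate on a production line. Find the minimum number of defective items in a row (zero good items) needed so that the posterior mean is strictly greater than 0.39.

k = 6

After k defective items and 0 good items the posterior is Beta(10+k, 24), with mean (10+k)/(10+24+k).
Set (10+k)/(34+k) > 0.39 and solve: k > (0.39·34 − 10)/(1 − 0.39) = 5.344.
The smallest integer exceeding 5.344 is 6, and checking k=6: (16)/(40) = 0.4000 > 0.39.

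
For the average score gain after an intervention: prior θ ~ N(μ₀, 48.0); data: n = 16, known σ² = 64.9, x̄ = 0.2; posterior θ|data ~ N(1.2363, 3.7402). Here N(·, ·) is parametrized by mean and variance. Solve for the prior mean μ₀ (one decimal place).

μ₀ = 13.5

The posterior mean is a precision-weighted average: μ_n = (τ₀μ₀ + τ_data·x̄)/(τ₀+τ_data), with τ₀=1/σ₀² and τ_data=n/σ².
Here τ₀ = 1/48.0 = 0.020833 and τ_data = 16/64.9 = 0.246533, so τ_n = 0.267366.
Rearranging for μ₀: μ₀ = (μ_n·τ_n − τ_data·x̄)/τ₀ = (1.2363·0.267366 − 0.246533·0.2) / 0.020833 = 0.281238/0.020833 ≈ 13.5.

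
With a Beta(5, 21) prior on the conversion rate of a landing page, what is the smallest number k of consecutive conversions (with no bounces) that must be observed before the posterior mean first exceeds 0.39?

k = 9

After k conversions and 0 bounces the posterior is Beta(5+k, 21), with mean (5+k)/(5+21+k).
Set (5+k)/(26+k) > 0.39 and solve: k > (0.39·26 − 5)/(1 − 0.39) = 8.426.
The smallest integer exceeding 8.426 is 9, and checking k=9: (14)/(35) = 0.4000 > 0.39.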